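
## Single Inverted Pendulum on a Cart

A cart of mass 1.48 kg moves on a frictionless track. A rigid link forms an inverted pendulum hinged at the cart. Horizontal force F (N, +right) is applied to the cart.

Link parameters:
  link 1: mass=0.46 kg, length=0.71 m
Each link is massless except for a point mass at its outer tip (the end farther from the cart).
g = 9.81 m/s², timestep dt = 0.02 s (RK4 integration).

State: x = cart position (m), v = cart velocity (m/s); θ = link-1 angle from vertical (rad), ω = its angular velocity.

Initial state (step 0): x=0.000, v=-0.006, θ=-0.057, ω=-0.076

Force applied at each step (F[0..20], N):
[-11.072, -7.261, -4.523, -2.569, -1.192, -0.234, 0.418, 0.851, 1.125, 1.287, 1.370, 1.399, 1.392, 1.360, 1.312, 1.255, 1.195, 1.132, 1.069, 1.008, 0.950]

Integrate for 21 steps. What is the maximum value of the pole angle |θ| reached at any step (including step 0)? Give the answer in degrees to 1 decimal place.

apply F[0]=-11.072 → step 1: x=-0.002, v=-0.152, θ=-0.057, ω=0.114
apply F[1]=-7.261 → step 2: x=-0.006, v=-0.247, θ=-0.053, ω=0.231
apply F[2]=-4.523 → step 3: x=-0.011, v=-0.305, θ=-0.048, ω=0.299
apply F[3]=-2.569 → step 4: x=-0.017, v=-0.337, θ=-0.042, ω=0.332
apply F[4]=-1.192 → step 5: x=-0.024, v=-0.350, θ=-0.035, ω=0.341
apply F[5]=-0.234 → step 6: x=-0.031, v=-0.352, θ=-0.028, ω=0.334
apply F[6]=+0.418 → step 7: x=-0.038, v=-0.345, θ=-0.022, ω=0.317
apply F[7]=+0.851 → step 8: x=-0.045, v=-0.332, θ=-0.016, ω=0.294
apply F[8]=+1.125 → step 9: x=-0.052, v=-0.316, θ=-0.010, ω=0.268
apply F[9]=+1.287 → step 10: x=-0.058, v=-0.298, θ=-0.005, ω=0.241
apply F[10]=+1.370 → step 11: x=-0.064, v=-0.279, θ=-0.000, ω=0.214
apply F[11]=+1.399 → step 12: x=-0.069, v=-0.261, θ=0.004, ω=0.188
apply F[12]=+1.392 → step 13: x=-0.074, v=-0.242, θ=0.007, ω=0.163
apply F[13]=+1.360 → step 14: x=-0.079, v=-0.224, θ=0.010, ω=0.141
apply F[14]=+1.312 → step 15: x=-0.083, v=-0.207, θ=0.013, ω=0.120
apply F[15]=+1.255 → step 16: x=-0.087, v=-0.191, θ=0.015, ω=0.101
apply F[16]=+1.195 → step 17: x=-0.091, v=-0.176, θ=0.017, ω=0.084
apply F[17]=+1.132 → step 18: x=-0.094, v=-0.162, θ=0.018, ω=0.069
apply F[18]=+1.069 → step 19: x=-0.097, v=-0.149, θ=0.020, ω=0.055
apply F[19]=+1.008 → step 20: x=-0.100, v=-0.136, θ=0.021, ω=0.044
apply F[20]=+0.950 → step 21: x=-0.103, v=-0.125, θ=0.021, ω=0.033
Max |angle| over trajectory = 0.057 rad = 3.3°.

Answer: 3.3°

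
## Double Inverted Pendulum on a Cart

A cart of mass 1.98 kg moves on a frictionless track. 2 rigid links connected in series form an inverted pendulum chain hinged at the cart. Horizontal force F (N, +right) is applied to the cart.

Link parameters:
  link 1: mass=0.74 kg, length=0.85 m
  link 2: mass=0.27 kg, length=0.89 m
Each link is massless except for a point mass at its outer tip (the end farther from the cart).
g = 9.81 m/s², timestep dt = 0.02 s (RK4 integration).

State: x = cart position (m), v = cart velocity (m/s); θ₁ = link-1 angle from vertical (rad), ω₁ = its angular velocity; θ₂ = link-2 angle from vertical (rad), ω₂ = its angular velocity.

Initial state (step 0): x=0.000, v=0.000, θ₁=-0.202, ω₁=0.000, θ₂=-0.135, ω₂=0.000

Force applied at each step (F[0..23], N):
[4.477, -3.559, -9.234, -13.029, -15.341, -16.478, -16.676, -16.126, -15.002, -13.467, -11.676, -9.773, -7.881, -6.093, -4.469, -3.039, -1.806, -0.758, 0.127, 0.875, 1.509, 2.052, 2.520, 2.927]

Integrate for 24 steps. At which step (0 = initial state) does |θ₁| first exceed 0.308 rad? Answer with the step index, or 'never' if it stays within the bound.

apply F[0]=+4.477 → step 1: x=0.001, v=0.064, θ₁=-0.203, ω₁=-0.125, θ₂=-0.135, ω₂=0.019
apply F[1]=-3.559 → step 2: x=0.002, v=0.048, θ₁=-0.206, ω₁=-0.159, θ₂=-0.134, ω₂=0.039
apply F[2]=-9.234 → step 3: x=0.002, v=-0.024, θ₁=-0.209, ω₁=-0.131, θ₂=-0.133, ω₂=0.063
apply F[3]=-13.029 → step 4: x=0.000, v=-0.133, θ₁=-0.211, ω₁=-0.061, θ₂=-0.132, ω₂=0.088
apply F[4]=-15.341 → step 5: x=-0.004, v=-0.264, θ₁=-0.211, ω₁=0.034, θ₂=-0.130, ω₂=0.115
apply F[5]=-16.478 → step 6: x=-0.010, v=-0.407, θ₁=-0.209, ω₁=0.143, θ₂=-0.127, ω₂=0.143
apply F[6]=-16.676 → step 7: x=-0.020, v=-0.552, θ₁=-0.205, ω₁=0.255, θ₂=-0.124, ω₂=0.171
apply F[7]=-16.126 → step 8: x=-0.032, v=-0.693, θ₁=-0.199, ω₁=0.363, θ₂=-0.120, ω₂=0.197
apply F[8]=-15.002 → step 9: x=-0.047, v=-0.823, θ₁=-0.191, ω₁=0.461, θ₂=-0.116, ω₂=0.223
apply F[9]=-13.467 → step 10: x=-0.065, v=-0.939, θ₁=-0.181, ω₁=0.547, θ₂=-0.111, ω₂=0.246
apply F[10]=-11.676 → step 11: x=-0.085, v=-1.039, θ₁=-0.169, ω₁=0.616, θ₂=-0.106, ω₂=0.267
apply F[11]=-9.773 → step 12: x=-0.106, v=-1.121, θ₁=-0.156, ω₁=0.669, θ₂=-0.101, ω₂=0.285
apply F[12]=-7.881 → step 13: x=-0.130, v=-1.186, θ₁=-0.143, ω₁=0.706, θ₂=-0.095, ω₂=0.300
apply F[13]=-6.093 → step 14: x=-0.154, v=-1.235, θ₁=-0.128, ω₁=0.727, θ₂=-0.089, ω₂=0.313
apply F[14]=-4.469 → step 15: x=-0.179, v=-1.268, θ₁=-0.114, ω₁=0.736, θ₂=-0.082, ω₂=0.324
apply F[15]=-3.039 → step 16: x=-0.204, v=-1.289, θ₁=-0.099, ω₁=0.733, θ₂=-0.076, ω₂=0.331
apply F[16]=-1.806 → step 17: x=-0.230, v=-1.298, θ₁=-0.085, ω₁=0.721, θ₂=-0.069, ω₂=0.337
apply F[17]=-0.758 → step 18: x=-0.256, v=-1.298, θ₁=-0.070, ω₁=0.703, θ₂=-0.062, ω₂=0.340
apply F[18]=+0.127 → step 19: x=-0.282, v=-1.291, θ₁=-0.057, ω₁=0.679, θ₂=-0.056, ω₂=0.342
apply F[19]=+0.875 → step 20: x=-0.308, v=-1.277, θ₁=-0.043, ω₁=0.652, θ₂=-0.049, ω₂=0.341
apply F[20]=+1.509 → step 21: x=-0.333, v=-1.259, θ₁=-0.031, ω₁=0.622, θ₂=-0.042, ω₂=0.338
apply F[21]=+2.052 → step 22: x=-0.358, v=-1.236, θ₁=-0.018, ω₁=0.591, θ₂=-0.035, ω₂=0.334
apply F[22]=+2.520 → step 23: x=-0.382, v=-1.209, θ₁=-0.007, ω₁=0.558, θ₂=-0.029, ω₂=0.329
apply F[23]=+2.927 → step 24: x=-0.406, v=-1.179, θ₁=0.004, ω₁=0.524, θ₂=-0.022, ω₂=0.322
max |θ₁| = 0.211 ≤ 0.308 over all 25 states.

Answer: never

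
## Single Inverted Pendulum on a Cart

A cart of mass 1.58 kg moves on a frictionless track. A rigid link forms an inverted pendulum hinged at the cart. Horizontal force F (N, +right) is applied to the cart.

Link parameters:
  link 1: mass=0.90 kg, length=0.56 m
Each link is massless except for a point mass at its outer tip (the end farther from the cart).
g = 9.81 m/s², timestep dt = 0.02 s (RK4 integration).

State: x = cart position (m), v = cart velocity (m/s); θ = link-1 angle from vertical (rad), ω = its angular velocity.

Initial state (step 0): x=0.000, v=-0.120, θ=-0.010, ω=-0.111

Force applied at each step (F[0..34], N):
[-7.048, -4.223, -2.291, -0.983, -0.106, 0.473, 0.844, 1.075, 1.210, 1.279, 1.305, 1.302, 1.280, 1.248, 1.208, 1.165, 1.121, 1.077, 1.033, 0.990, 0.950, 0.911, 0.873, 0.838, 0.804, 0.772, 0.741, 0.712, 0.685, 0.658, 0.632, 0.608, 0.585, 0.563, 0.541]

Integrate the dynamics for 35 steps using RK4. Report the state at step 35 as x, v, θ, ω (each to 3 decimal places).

apply F[0]=-7.048 → step 1: x=-0.003, v=-0.208, θ=-0.011, ω=0.042
apply F[1]=-4.223 → step 2: x=-0.008, v=-0.260, θ=-0.009, ω=0.132
apply F[2]=-2.291 → step 3: x=-0.013, v=-0.289, θ=-0.006, ω=0.180
apply F[3]=-0.983 → step 4: x=-0.019, v=-0.301, θ=-0.002, ω=0.200
apply F[4]=-0.106 → step 5: x=-0.025, v=-0.302, θ=0.002, ω=0.203
apply F[5]=+0.473 → step 6: x=-0.031, v=-0.296, θ=0.006, ω=0.194
apply F[6]=+0.844 → step 7: x=-0.037, v=-0.287, θ=0.010, ω=0.179
apply F[7]=+1.075 → step 8: x=-0.043, v=-0.274, θ=0.013, ω=0.161
apply F[8]=+1.210 → step 9: x=-0.048, v=-0.261, θ=0.016, ω=0.142
apply F[9]=+1.279 → step 10: x=-0.053, v=-0.246, θ=0.019, ω=0.123
apply F[10]=+1.305 → step 11: x=-0.058, v=-0.232, θ=0.021, ω=0.104
apply F[11]=+1.302 → step 12: x=-0.062, v=-0.218, θ=0.023, ω=0.087
apply F[12]=+1.280 → step 13: x=-0.067, v=-0.204, θ=0.025, ω=0.071
apply F[13]=+1.248 → step 14: x=-0.071, v=-0.191, θ=0.026, ω=0.057
apply F[14]=+1.208 → step 15: x=-0.074, v=-0.179, θ=0.027, ω=0.044
apply F[15]=+1.165 → step 16: x=-0.078, v=-0.167, θ=0.028, ω=0.033
apply F[16]=+1.121 → step 17: x=-0.081, v=-0.156, θ=0.028, ω=0.023
apply F[17]=+1.077 → step 18: x=-0.084, v=-0.146, θ=0.028, ω=0.014
apply F[18]=+1.033 → step 19: x=-0.087, v=-0.136, θ=0.029, ω=0.006
apply F[19]=+0.990 → step 20: x=-0.090, v=-0.127, θ=0.029, ω=-0.000
apply F[20]=+0.950 → step 21: x=-0.092, v=-0.118, θ=0.029, ω=-0.006
apply F[21]=+0.911 → step 22: x=-0.094, v=-0.110, θ=0.029, ω=-0.011
apply F[22]=+0.873 → step 23: x=-0.096, v=-0.102, θ=0.028, ω=-0.015
apply F[23]=+0.838 → step 24: x=-0.098, v=-0.094, θ=0.028, ω=-0.019
apply F[24]=+0.804 → step 25: x=-0.100, v=-0.087, θ=0.028, ω=-0.021
apply F[25]=+0.772 → step 26: x=-0.102, v=-0.080, θ=0.027, ω=-0.024
apply F[26]=+0.741 → step 27: x=-0.103, v=-0.074, θ=0.027, ω=-0.026
apply F[27]=+0.712 → step 28: x=-0.105, v=-0.068, θ=0.026, ω=-0.027
apply F[28]=+0.685 → step 29: x=-0.106, v=-0.062, θ=0.025, ω=-0.029
apply F[29]=+0.658 → step 30: x=-0.107, v=-0.057, θ=0.025, ω=-0.030
apply F[30]=+0.632 → step 31: x=-0.108, v=-0.051, θ=0.024, ω=-0.031
apply F[31]=+0.608 → step 32: x=-0.109, v=-0.046, θ=0.024, ω=-0.031
apply F[32]=+0.585 → step 33: x=-0.110, v=-0.042, θ=0.023, ω=-0.032
apply F[33]=+0.563 → step 34: x=-0.111, v=-0.037, θ=0.022, ω=-0.032
apply F[34]=+0.541 → step 35: x=-0.112, v=-0.033, θ=0.022, ω=-0.032

Answer: x=-0.112, v=-0.033, θ=0.022, ω=-0.032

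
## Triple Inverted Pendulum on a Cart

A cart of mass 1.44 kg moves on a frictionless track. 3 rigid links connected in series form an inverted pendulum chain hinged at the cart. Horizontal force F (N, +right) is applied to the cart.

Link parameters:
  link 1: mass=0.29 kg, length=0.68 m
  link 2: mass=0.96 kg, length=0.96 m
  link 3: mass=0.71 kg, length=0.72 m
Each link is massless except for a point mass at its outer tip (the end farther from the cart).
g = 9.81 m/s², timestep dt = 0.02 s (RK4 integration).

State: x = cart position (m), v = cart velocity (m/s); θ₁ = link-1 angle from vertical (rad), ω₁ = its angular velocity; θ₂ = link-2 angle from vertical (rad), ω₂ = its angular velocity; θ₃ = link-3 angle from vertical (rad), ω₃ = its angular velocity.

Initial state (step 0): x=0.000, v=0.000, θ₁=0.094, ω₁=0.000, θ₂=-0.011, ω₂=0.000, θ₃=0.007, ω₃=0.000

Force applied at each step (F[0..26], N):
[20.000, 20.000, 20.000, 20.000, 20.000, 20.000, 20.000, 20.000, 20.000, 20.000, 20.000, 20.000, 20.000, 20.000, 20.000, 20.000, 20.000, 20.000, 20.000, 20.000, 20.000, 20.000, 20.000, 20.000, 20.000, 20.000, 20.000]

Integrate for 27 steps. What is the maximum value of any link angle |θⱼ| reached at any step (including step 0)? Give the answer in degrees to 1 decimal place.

Answer: 74.2°

Derivation:
apply F[0]=+20.000 → step 1: x=0.003, v=0.252, θ₁=0.092, ω₁=-0.160, θ₂=-0.013, ω₂=-0.155, θ₃=0.007, ω₃=0.009
apply F[1]=+20.000 → step 2: x=0.010, v=0.504, θ₁=0.088, ω₁=-0.325, θ₂=-0.017, ω₂=-0.308, θ₃=0.007, ω₃=0.020
apply F[2]=+20.000 → step 3: x=0.023, v=0.760, θ₁=0.079, ω₁=-0.500, θ₂=-0.025, ω₂=-0.459, θ₃=0.008, ω₃=0.033
apply F[3]=+20.000 → step 4: x=0.040, v=1.018, θ₁=0.067, ω₁=-0.690, θ₂=-0.035, ω₂=-0.605, θ₃=0.009, ω₃=0.051
apply F[4]=+20.000 → step 5: x=0.063, v=1.281, θ₁=0.052, ω₁=-0.902, θ₂=-0.049, ω₂=-0.744, θ₃=0.010, ω₃=0.074
apply F[5]=+20.000 → step 6: x=0.092, v=1.549, θ₁=0.031, ω₁=-1.142, θ₂=-0.065, ω₂=-0.872, θ₃=0.012, ω₃=0.101
apply F[6]=+20.000 → step 7: x=0.125, v=1.822, θ₁=0.006, ω₁=-1.418, θ₂=-0.084, ω₂=-0.985, θ₃=0.014, ω₃=0.133
apply F[7]=+20.000 → step 8: x=0.165, v=2.102, θ₁=-0.026, ω₁=-1.738, θ₂=-0.104, ω₂=-1.077, θ₃=0.017, ω₃=0.168
apply F[8]=+20.000 → step 9: x=0.210, v=2.386, θ₁=-0.064, ω₁=-2.105, θ₂=-0.127, ω₂=-1.142, θ₃=0.021, ω₃=0.202
apply F[9]=+20.000 → step 10: x=0.260, v=2.672, θ₁=-0.110, ω₁=-2.518, θ₂=-0.150, ω₂=-1.177, θ₃=0.025, ω₃=0.228
apply F[10]=+20.000 → step 11: x=0.316, v=2.955, θ₁=-0.165, ω₁=-2.963, θ₂=-0.174, ω₂=-1.187, θ₃=0.030, ω₃=0.240
apply F[11]=+20.000 → step 12: x=0.378, v=3.227, θ₁=-0.229, ω₁=-3.408, θ₂=-0.197, ω₂=-1.186, θ₃=0.034, ω₃=0.226
apply F[12]=+20.000 → step 13: x=0.445, v=3.478, θ₁=-0.301, ω₁=-3.803, θ₂=-0.221, ω₂=-1.201, θ₃=0.039, ω₃=0.181
apply F[13]=+20.000 → step 14: x=0.517, v=3.704, θ₁=-0.380, ω₁=-4.104, θ₂=-0.246, ω₂=-1.265, θ₃=0.042, ω₃=0.104
apply F[14]=+20.000 → step 15: x=0.593, v=3.902, θ₁=-0.464, ω₁=-4.291, θ₂=-0.272, ω₂=-1.396, θ₃=0.043, ω₃=0.001
apply F[15]=+20.000 → step 16: x=0.673, v=4.079, θ₁=-0.551, ω₁=-4.371, θ₂=-0.302, ω₂=-1.597, θ₃=0.041, ω₃=-0.119
apply F[16]=+20.000 → step 17: x=0.756, v=4.238, θ₁=-0.639, ω₁=-4.367, θ₂=-0.336, ω₂=-1.856, θ₃=0.038, ω₃=-0.251
apply F[17]=+20.000 → step 18: x=0.843, v=4.384, θ₁=-0.725, ω₁=-4.295, θ₂=-0.377, ω₂=-2.160, θ₃=0.031, ω₃=-0.394
apply F[18]=+20.000 → step 19: x=0.932, v=4.518, θ₁=-0.810, ω₁=-4.168, θ₂=-0.423, ω₂=-2.499, θ₃=0.022, ω₃=-0.547
apply F[19]=+20.000 → step 20: x=1.023, v=4.643, θ₁=-0.892, ω₁=-3.990, θ₂=-0.477, ω₂=-2.864, θ₃=0.009, ω₃=-0.716
apply F[20]=+20.000 → step 21: x=1.117, v=4.756, θ₁=-0.969, ω₁=-3.761, θ₂=-0.538, ω₂=-3.247, θ₃=-0.007, ω₃=-0.905
apply F[21]=+20.000 → step 22: x=1.213, v=4.856, θ₁=-1.042, ω₁=-3.480, θ₂=-0.607, ω₂=-3.642, θ₃=-0.027, ω₃=-1.120
apply F[22]=+20.000 → step 23: x=1.311, v=4.941, θ₁=-1.108, ω₁=-3.146, θ₂=-0.684, ω₂=-4.045, θ₃=-0.052, ω₃=-1.372
apply F[23]=+20.000 → step 24: x=1.411, v=5.006, θ₁=-1.167, ω₁=-2.762, θ₂=-0.768, ω₂=-4.446, θ₃=-0.082, ω₃=-1.671
apply F[24]=+20.000 → step 25: x=1.511, v=5.046, θ₁=-1.219, ω₁=-2.338, θ₂=-0.861, ω₂=-4.835, θ₃=-0.119, ω₃=-2.031
apply F[25]=+20.000 → step 26: x=1.613, v=5.053, θ₁=-1.261, ω₁=-1.904, θ₂=-0.962, ω₂=-5.191, θ₃=-0.164, ω₃=-2.469
apply F[26]=+20.000 → step 27: x=1.713, v=5.021, θ₁=-1.295, ω₁=-1.511, θ₂=-1.068, ω₂=-5.477, θ₃=-0.218, ω₃=-2.996
Max |angle| over trajectory = 1.295 rad = 74.2°.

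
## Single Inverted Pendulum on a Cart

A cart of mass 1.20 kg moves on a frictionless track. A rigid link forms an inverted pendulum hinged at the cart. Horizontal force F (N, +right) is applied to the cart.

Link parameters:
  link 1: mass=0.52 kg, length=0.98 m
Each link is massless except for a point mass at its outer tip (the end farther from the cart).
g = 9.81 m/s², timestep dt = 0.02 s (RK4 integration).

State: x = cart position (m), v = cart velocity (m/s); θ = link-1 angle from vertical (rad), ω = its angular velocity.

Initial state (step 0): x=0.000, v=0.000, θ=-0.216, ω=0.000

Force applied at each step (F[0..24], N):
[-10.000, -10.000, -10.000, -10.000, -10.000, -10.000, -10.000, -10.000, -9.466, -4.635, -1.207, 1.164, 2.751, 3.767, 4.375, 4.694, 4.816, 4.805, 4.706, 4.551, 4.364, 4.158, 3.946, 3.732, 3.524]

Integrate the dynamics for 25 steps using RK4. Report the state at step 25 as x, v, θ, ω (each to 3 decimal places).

Answer: x=-0.447, v=-0.512, θ=0.072, ω=0.159

Derivation:
apply F[0]=-10.000 → step 1: x=-0.001, v=-0.146, θ=-0.215, ω=0.103
apply F[1]=-10.000 → step 2: x=-0.006, v=-0.292, θ=-0.212, ω=0.206
apply F[2]=-10.000 → step 3: x=-0.013, v=-0.439, θ=-0.207, ω=0.311
apply F[3]=-10.000 → step 4: x=-0.023, v=-0.586, θ=-0.199, ω=0.418
apply F[4]=-10.000 → step 5: x=-0.037, v=-0.735, θ=-0.190, ω=0.528
apply F[5]=-10.000 → step 6: x=-0.053, v=-0.885, θ=-0.178, ω=0.641
apply F[6]=-10.000 → step 7: x=-0.072, v=-1.036, θ=-0.164, ω=0.759
apply F[7]=-10.000 → step 8: x=-0.094, v=-1.189, θ=-0.148, ω=0.882
apply F[8]=-9.466 → step 9: x=-0.119, v=-1.335, θ=-0.129, ω=1.002
apply F[9]=-4.635 → step 10: x=-0.147, v=-1.403, θ=-0.109, ω=1.047
apply F[10]=-1.207 → step 11: x=-0.175, v=-1.415, θ=-0.088, ω=1.040
apply F[11]=+1.164 → step 12: x=-0.203, v=-1.390, θ=-0.067, ω=0.999
apply F[12]=+2.751 → step 13: x=-0.230, v=-1.340, θ=-0.048, ω=0.936
apply F[13]=+3.767 → step 14: x=-0.257, v=-1.274, θ=-0.030, ω=0.861
apply F[14]=+4.375 → step 15: x=-0.281, v=-1.199, θ=-0.014, ω=0.781
apply F[15]=+4.694 → step 16: x=-0.304, v=-1.121, θ=0.001, ω=0.699
apply F[16]=+4.816 → step 17: x=-0.326, v=-1.041, θ=0.014, ω=0.620
apply F[17]=+4.805 → step 18: x=-0.346, v=-0.963, θ=0.026, ω=0.544
apply F[18]=+4.706 → step 19: x=-0.365, v=-0.887, θ=0.036, ω=0.473
apply F[19]=+4.551 → step 20: x=-0.382, v=-0.814, θ=0.045, ω=0.407
apply F[20]=+4.364 → step 21: x=-0.397, v=-0.746, θ=0.052, ω=0.347
apply F[21]=+4.158 → step 22: x=-0.411, v=-0.681, θ=0.059, ω=0.292
apply F[22]=+3.946 → step 23: x=-0.424, v=-0.621, θ=0.064, ω=0.243
apply F[23]=+3.732 → step 24: x=-0.436, v=-0.564, θ=0.069, ω=0.199
apply F[24]=+3.524 → step 25: x=-0.447, v=-0.512, θ=0.072, ω=0.159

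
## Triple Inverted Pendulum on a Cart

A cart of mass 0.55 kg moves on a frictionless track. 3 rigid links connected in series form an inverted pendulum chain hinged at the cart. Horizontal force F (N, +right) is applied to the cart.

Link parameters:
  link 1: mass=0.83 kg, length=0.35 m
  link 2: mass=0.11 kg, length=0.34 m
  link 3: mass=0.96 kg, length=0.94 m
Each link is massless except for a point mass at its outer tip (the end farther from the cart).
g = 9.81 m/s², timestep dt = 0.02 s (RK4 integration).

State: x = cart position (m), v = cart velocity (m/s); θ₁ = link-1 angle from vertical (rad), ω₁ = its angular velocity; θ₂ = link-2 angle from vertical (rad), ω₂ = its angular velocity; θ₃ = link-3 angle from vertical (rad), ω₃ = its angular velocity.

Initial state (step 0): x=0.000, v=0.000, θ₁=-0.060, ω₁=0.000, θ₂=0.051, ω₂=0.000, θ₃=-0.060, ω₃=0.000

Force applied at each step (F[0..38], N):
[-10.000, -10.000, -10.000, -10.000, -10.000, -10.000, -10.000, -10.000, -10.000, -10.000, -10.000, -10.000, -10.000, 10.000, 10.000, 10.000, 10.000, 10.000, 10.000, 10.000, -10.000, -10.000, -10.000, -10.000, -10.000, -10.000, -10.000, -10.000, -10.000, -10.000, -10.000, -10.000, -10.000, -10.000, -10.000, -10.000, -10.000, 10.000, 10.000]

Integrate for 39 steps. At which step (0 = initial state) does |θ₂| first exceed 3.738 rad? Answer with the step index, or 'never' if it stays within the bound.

Answer: never

Derivation:
apply F[0]=-10.000 → step 1: x=-0.003, v=-0.325, θ₁=-0.052, ω₁=0.818, θ₂=0.058, ω₂=0.687, θ₃=-0.062, ω₃=-0.219
apply F[1]=-10.000 → step 2: x=-0.013, v=-0.663, θ₁=-0.027, ω₁=1.697, θ₂=0.078, ω₂=1.352, θ₃=-0.069, ω₃=-0.438
apply F[2]=-10.000 → step 3: x=-0.030, v=-1.023, θ₁=0.017, ω₁=2.680, θ₂=0.111, ω₂=1.910, θ₃=-0.080, ω₃=-0.630
apply F[3]=-10.000 → step 4: x=-0.054, v=-1.397, θ₁=0.081, ω₁=3.758, θ₂=0.153, ω₂=2.202, θ₃=-0.093, ω₃=-0.735
apply F[4]=-10.000 → step 5: x=-0.086, v=-1.760, θ₁=0.167, ω₁=4.857, θ₂=0.197, ω₂=2.109, θ₃=-0.108, ω₃=-0.697
apply F[5]=-10.000 → step 6: x=-0.124, v=-2.072, θ₁=0.275, ω₁=5.848, θ₂=0.235, ω₂=1.660, θ₃=-0.120, ω₃=-0.507
apply F[6]=-10.000 → step 7: x=-0.168, v=-2.301, θ₁=0.400, ω₁=6.624, θ₂=0.262, ω₂=1.015, θ₃=-0.127, ω₃=-0.198
apply F[7]=-10.000 → step 8: x=-0.216, v=-2.436, θ₁=0.538, ω₁=7.154, θ₂=0.275, ω₂=0.364, θ₃=-0.128, ω₃=0.172
apply F[8]=-10.000 → step 9: x=-0.265, v=-2.488, θ₁=0.685, ω₁=7.485, θ₂=0.277, ω₂=-0.165, θ₃=-0.120, ω₃=0.554
apply F[9]=-10.000 → step 10: x=-0.315, v=-2.478, θ₁=0.836, ω₁=7.693, θ₂=0.270, ω₂=-0.514, θ₃=-0.106, ω₃=0.917
apply F[10]=-10.000 → step 11: x=-0.364, v=-2.423, θ₁=0.992, ω₁=7.844, θ₂=0.258, ω₂=-0.665, θ₃=-0.084, ω₃=1.241
apply F[11]=-10.000 → step 12: x=-0.411, v=-2.335, θ₁=1.150, ω₁=7.990, θ₂=0.245, ω₂=-0.611, θ₃=-0.056, ω₃=1.517
apply F[12]=-10.000 → step 13: x=-0.457, v=-2.220, θ₁=1.312, ω₁=8.170, θ₂=0.235, ω₂=-0.348, θ₃=-0.024, ω₃=1.739
apply F[13]=+10.000 → step 14: x=-0.497, v=-1.795, θ₁=1.477, ω₁=8.426, θ₂=0.227, ω₂=-0.418, θ₃=0.012, ω₃=1.799
apply F[14]=+10.000 → step 15: x=-0.528, v=-1.332, θ₁=1.650, ω₁=8.880, θ₂=0.219, ω₂=-0.392, θ₃=0.048, ω₃=1.853
apply F[15]=+10.000 → step 16: x=-0.550, v=-0.805, θ₁=1.834, ω₁=9.597, θ₂=0.213, ω₂=-0.191, θ₃=0.086, ω₃=1.892
apply F[16]=+10.000 → step 17: x=-0.560, v=-0.170, θ₁=2.037, ω₁=10.723, θ₂=0.213, ω₂=0.314, θ₃=0.124, ω₃=1.907
apply F[17]=+10.000 → step 18: x=-0.556, v=0.658, θ₁=2.268, ω₁=12.596, θ₂=0.229, ω₂=1.374, θ₃=0.162, ω₃=1.884
apply F[18]=+10.000 → step 19: x=-0.531, v=1.877, θ₁=2.551, ω₁=16.068, θ₂=0.276, ω₂=3.761, θ₃=0.199, ω₃=1.762
apply F[19]=+10.000 → step 20: x=-0.476, v=3.712, θ₁=2.934, ω₁=22.732, θ₂=0.409, ω₂=11.219, θ₃=0.228, ω₃=0.853
apply F[20]=-10.000 → step 21: x=-0.402, v=3.254, θ₁=3.404, ω₁=22.627, θ₂=0.761, ω₂=22.313, θ₃=0.224, ω₃=-0.851
apply F[21]=-10.000 → step 22: x=-0.353, v=1.619, θ₁=3.807, ω₁=17.769, θ₂=1.213, ω₂=21.954, θ₃=0.222, ω₃=1.035
apply F[22]=-10.000 → step 23: x=-0.334, v=0.411, θ₁=4.127, ω₁=14.487, θ₂=1.639, ω₂=20.736, θ₃=0.267, ω₃=3.459
apply F[23]=-10.000 → step 24: x=-0.334, v=-0.431, θ₁=4.394, ω₁=12.359, θ₂=2.046, ω₂=20.091, θ₃=0.361, ω₃=5.871
apply F[24]=-10.000 → step 25: x=-0.350, v=-1.057, θ₁=4.625, ω₁=10.817, θ₂=2.442, ω₂=19.458, θ₃=0.501, ω₃=8.108
apply F[25]=-10.000 → step 26: x=-0.376, v=-1.566, θ₁=4.829, ω₁=9.682, θ₂=2.819, ω₂=18.039, θ₃=0.682, ω₃=9.838
apply F[26]=-10.000 → step 27: x=-0.412, v=-2.030, θ₁=5.016, ω₁=9.064, θ₂=3.154, ω₂=15.193, θ₃=0.888, ω₃=10.686
apply F[27]=-10.000 → step 28: x=-0.457, v=-2.494, θ₁=5.196, ω₁=9.114, θ₂=3.417, ω₂=10.950, θ₃=1.102, ω₃=10.565
apply F[28]=-10.000 → step 29: x=-0.512, v=-3.001, θ₁=5.385, ω₁=9.789, θ₂=3.589, ω₂=6.186, θ₃=1.307, ω₃=9.814
apply F[29]=-10.000 → step 30: x=-0.578, v=-3.603, θ₁=5.591, ω₁=10.986, θ₂=3.669, ω₂=2.014, θ₃=1.494, ω₃=8.908
apply F[30]=-10.000 → step 31: x=-0.657, v=-4.342, θ₁=5.828, ω₁=12.761, θ₂=3.678, ω₂=-0.885, θ₃=1.664, ω₃=8.075
apply F[31]=-10.000 → step 32: x=-0.752, v=-5.154, θ₁=6.106, ω₁=15.049, θ₂=3.644, ω₂=-2.255, θ₃=1.816, ω₃=7.106
apply F[32]=-10.000 → step 33: x=-0.860, v=-5.551, θ₁=6.424, ω₁=16.420, θ₂=3.595, ω₂=-2.498, θ₃=1.944, ω₃=5.605
apply F[33]=-10.000 → step 34: x=-0.969, v=-5.169, θ₁=6.747, ω₁=15.633, θ₂=3.541, ω₂=-3.020, θ₃=2.040, ω₃=4.073
apply F[34]=-10.000 → step 35: x=-1.066, v=-4.535, θ₁=7.047, ω₁=14.405, θ₂=3.471, ω₂=-4.127, θ₃=2.111, ω₃=3.116
apply F[35]=-10.000 → step 36: x=-1.150, v=-3.929, θ₁=7.327, ω₁=13.682, θ₂=3.374, ω₂=-5.598, θ₃=2.168, ω₃=2.663
apply F[36]=-10.000 → step 37: x=-1.223, v=-3.347, θ₁=7.598, ω₁=13.564, θ₂=3.243, ω₂=-7.578, θ₃=2.220, ω₃=2.645
apply F[37]=+10.000 → step 38: x=-1.281, v=-2.424, θ₁=7.873, ω₁=14.074, θ₂=3.071, ω₂=-9.883, θ₃=2.278, ω₃=3.223
apply F[38]=+10.000 → step 39: x=-1.318, v=-1.230, θ₁=8.170, ω₁=16.141, θ₂=2.831, ω₂=-15.090, θ₃=2.356, ω₃=4.836
max |θ₂| = 3.678 ≤ 3.738 over all 40 states.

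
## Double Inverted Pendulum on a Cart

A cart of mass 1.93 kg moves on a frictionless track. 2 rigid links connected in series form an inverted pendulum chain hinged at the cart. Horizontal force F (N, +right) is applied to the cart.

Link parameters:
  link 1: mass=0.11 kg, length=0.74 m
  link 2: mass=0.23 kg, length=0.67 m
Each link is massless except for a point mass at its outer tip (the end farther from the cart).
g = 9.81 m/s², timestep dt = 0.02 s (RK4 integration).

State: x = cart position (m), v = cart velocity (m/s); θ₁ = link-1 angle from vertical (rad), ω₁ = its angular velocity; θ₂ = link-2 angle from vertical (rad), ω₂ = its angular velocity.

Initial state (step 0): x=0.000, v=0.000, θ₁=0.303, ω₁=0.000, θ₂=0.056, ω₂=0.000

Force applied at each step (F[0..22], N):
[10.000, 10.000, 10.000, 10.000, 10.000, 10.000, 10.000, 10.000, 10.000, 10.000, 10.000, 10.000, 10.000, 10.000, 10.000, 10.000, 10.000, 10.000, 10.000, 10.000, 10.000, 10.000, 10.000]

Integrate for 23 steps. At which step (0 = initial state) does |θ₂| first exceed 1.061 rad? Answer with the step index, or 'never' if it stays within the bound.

Answer: 22

Derivation:
apply F[0]=+10.000 → step 1: x=0.001, v=0.094, θ₁=0.304, ω₁=0.087, θ₂=0.054, ω₂=-0.216
apply F[1]=+10.000 → step 2: x=0.004, v=0.187, θ₁=0.306, ω₁=0.175, θ₂=0.047, ω₂=-0.435
apply F[2]=+10.000 → step 3: x=0.008, v=0.281, θ₁=0.311, ω₁=0.267, θ₂=0.036, ω₂=-0.660
apply F[3]=+10.000 → step 4: x=0.015, v=0.375, θ₁=0.317, ω₁=0.363, θ₂=0.021, ω₂=-0.893
apply F[4]=+10.000 → step 5: x=0.023, v=0.469, θ₁=0.325, ω₁=0.462, θ₂=0.001, ω₂=-1.133
apply F[5]=+10.000 → step 6: x=0.034, v=0.563, θ₁=0.336, ω₁=0.565, θ₂=-0.025, ω₂=-1.382
apply F[6]=+10.000 → step 7: x=0.046, v=0.658, θ₁=0.348, ω₁=0.667, θ₂=-0.055, ω₂=-1.637
apply F[7]=+10.000 → step 8: x=0.060, v=0.754, θ₁=0.362, ω₁=0.767, θ₂=-0.090, ω₂=-1.895
apply F[8]=+10.000 → step 9: x=0.076, v=0.849, θ₁=0.379, ω₁=0.858, θ₂=-0.131, ω₂=-2.153
apply F[9]=+10.000 → step 10: x=0.094, v=0.946, θ₁=0.397, ω₁=0.938, θ₂=-0.176, ω₂=-2.406
apply F[10]=+10.000 → step 11: x=0.114, v=1.043, θ₁=0.416, ω₁=1.001, θ₂=-0.227, ω₂=-2.652
apply F[11]=+10.000 → step 12: x=0.136, v=1.141, θ₁=0.437, ω₁=1.044, θ₂=-0.282, ω₂=-2.889
apply F[12]=+10.000 → step 13: x=0.160, v=1.239, θ₁=0.458, ω₁=1.065, θ₂=-0.342, ω₂=-3.118
apply F[13]=+10.000 → step 14: x=0.185, v=1.337, θ₁=0.479, ω₁=1.061, θ₂=-0.407, ω₂=-3.340
apply F[14]=+10.000 → step 15: x=0.213, v=1.436, θ₁=0.500, ω₁=1.031, θ₂=-0.476, ω₂=-3.559
apply F[15]=+10.000 → step 16: x=0.243, v=1.535, θ₁=0.520, ω₁=0.973, θ₂=-0.549, ω₂=-3.779
apply F[16]=+10.000 → step 17: x=0.274, v=1.634, θ₁=0.539, ω₁=0.886, θ₂=-0.627, ω₂=-4.005
apply F[17]=+10.000 → step 18: x=0.308, v=1.732, θ₁=0.555, ω₁=0.765, θ₂=-0.709, ω₂=-4.242
apply F[18]=+10.000 → step 19: x=0.344, v=1.831, θ₁=0.569, ω₁=0.607, θ₂=-0.797, ω₂=-4.495
apply F[19]=+10.000 → step 20: x=0.381, v=1.928, θ₁=0.579, ω₁=0.406, θ₂=-0.889, ω₂=-4.771
apply F[20]=+10.000 → step 21: x=0.421, v=2.026, θ₁=0.585, ω₁=0.156, θ₂=-0.988, ω₂=-5.078
apply F[21]=+10.000 → step 22: x=0.462, v=2.122, θ₁=0.585, ω₁=-0.155, θ₂=-1.093, ω₂=-5.422
apply F[22]=+10.000 → step 23: x=0.506, v=2.217, θ₁=0.578, ω₁=-0.536, θ₂=-1.205, ω₂=-5.812
|θ₂| = 1.093 > 1.061 first at step 22.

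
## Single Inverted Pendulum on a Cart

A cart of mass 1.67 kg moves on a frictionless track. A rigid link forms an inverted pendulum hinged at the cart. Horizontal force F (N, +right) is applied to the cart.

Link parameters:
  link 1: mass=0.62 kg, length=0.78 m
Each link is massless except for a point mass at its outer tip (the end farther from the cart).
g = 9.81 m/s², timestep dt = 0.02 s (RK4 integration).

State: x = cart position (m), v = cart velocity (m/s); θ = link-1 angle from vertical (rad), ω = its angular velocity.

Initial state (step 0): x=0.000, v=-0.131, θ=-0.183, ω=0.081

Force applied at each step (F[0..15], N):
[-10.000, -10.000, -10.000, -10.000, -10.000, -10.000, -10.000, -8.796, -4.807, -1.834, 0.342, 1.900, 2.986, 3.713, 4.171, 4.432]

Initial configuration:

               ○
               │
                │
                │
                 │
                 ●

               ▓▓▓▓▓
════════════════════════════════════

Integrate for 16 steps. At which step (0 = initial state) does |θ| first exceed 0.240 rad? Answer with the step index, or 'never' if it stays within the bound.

Answer: never

Derivation:
apply F[0]=-10.000 → step 1: x=-0.004, v=-0.237, θ=-0.181, ω=0.169
apply F[1]=-10.000 → step 2: x=-0.009, v=-0.342, θ=-0.176, ω=0.257
apply F[2]=-10.000 → step 3: x=-0.017, v=-0.449, θ=-0.170, ω=0.348
apply F[3]=-10.000 → step 4: x=-0.027, v=-0.556, θ=-0.162, ω=0.442
apply F[4]=-10.000 → step 5: x=-0.040, v=-0.663, θ=-0.153, ω=0.539
apply F[5]=-10.000 → step 6: x=-0.054, v=-0.772, θ=-0.141, ω=0.640
apply F[6]=-10.000 → step 7: x=-0.070, v=-0.882, θ=-0.127, ω=0.746
apply F[7]=-8.796 → step 8: x=-0.089, v=-0.978, θ=-0.111, ω=0.839
apply F[8]=-4.807 → step 9: x=-0.109, v=-1.029, θ=-0.094, ω=0.877
apply F[9]=-1.834 → step 10: x=-0.130, v=-1.045, θ=-0.076, ω=0.876
apply F[10]=+0.342 → step 11: x=-0.151, v=-1.036, θ=-0.059, ω=0.848
apply F[11]=+1.900 → step 12: x=-0.171, v=-1.010, θ=-0.043, ω=0.802
apply F[12]=+2.986 → step 13: x=-0.191, v=-0.972, θ=-0.027, ω=0.744
apply F[13]=+3.713 → step 14: x=-0.210, v=-0.926, θ=-0.013, ω=0.681
apply F[14]=+4.171 → step 15: x=-0.228, v=-0.876, θ=0.000, ω=0.614
apply F[15]=+4.432 → step 16: x=-0.245, v=-0.823, θ=0.012, ω=0.548
max |θ| = 0.183 ≤ 0.240 over all 17 states.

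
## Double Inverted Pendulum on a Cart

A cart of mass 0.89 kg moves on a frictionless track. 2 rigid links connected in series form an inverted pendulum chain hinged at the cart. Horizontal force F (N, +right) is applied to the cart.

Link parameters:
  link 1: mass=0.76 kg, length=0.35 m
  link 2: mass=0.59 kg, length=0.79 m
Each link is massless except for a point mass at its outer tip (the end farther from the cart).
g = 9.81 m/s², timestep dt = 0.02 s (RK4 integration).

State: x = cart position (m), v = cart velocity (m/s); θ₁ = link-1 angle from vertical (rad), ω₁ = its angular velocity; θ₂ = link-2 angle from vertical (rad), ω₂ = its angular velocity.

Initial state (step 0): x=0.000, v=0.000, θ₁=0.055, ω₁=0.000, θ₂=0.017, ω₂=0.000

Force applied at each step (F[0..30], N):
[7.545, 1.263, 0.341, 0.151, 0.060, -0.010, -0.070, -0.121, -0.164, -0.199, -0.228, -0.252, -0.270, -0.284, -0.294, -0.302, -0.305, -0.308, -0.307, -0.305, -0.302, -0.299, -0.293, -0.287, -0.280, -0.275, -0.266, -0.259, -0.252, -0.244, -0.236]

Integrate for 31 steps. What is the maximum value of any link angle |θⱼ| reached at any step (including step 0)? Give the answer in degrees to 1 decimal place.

Answer: 3.2°

Derivation:
apply F[0]=+7.545 → step 1: x=0.002, v=0.153, θ₁=0.051, ω₁=-0.390, θ₂=0.017, ω₂=-0.017
apply F[1]=+1.263 → step 2: x=0.005, v=0.167, θ₁=0.043, ω₁=-0.391, θ₂=0.016, ω₂=-0.030
apply F[2]=+0.341 → step 3: x=0.008, v=0.163, θ₁=0.036, ω₁=-0.347, θ₂=0.016, ω₂=-0.041
apply F[3]=+0.151 → step 4: x=0.011, v=0.157, θ₁=0.029, ω₁=-0.303, θ₂=0.015, ω₂=-0.048
apply F[4]=+0.060 → step 5: x=0.014, v=0.151, θ₁=0.024, ω₁=-0.265, θ₂=0.014, ω₂=-0.054
apply F[5]=-0.010 → step 6: x=0.017, v=0.144, θ₁=0.019, ω₁=-0.230, θ₂=0.013, ω₂=-0.057
apply F[6]=-0.070 → step 7: x=0.020, v=0.137, θ₁=0.015, ω₁=-0.200, θ₂=0.011, ω₂=-0.059
apply F[7]=-0.121 → step 8: x=0.023, v=0.131, θ₁=0.011, ω₁=-0.174, θ₂=0.010, ω₂=-0.060
apply F[8]=-0.164 → step 9: x=0.025, v=0.125, θ₁=0.008, ω₁=-0.151, θ₂=0.009, ω₂=-0.060
apply F[9]=-0.199 → step 10: x=0.028, v=0.118, θ₁=0.005, ω₁=-0.130, θ₂=0.008, ω₂=-0.059
apply F[10]=-0.228 → step 11: x=0.030, v=0.112, θ₁=0.002, ω₁=-0.112, θ₂=0.007, ω₂=-0.057
apply F[11]=-0.252 → step 12: x=0.032, v=0.106, θ₁=0.000, ω₁=-0.096, θ₂=0.006, ω₂=-0.055
apply F[12]=-0.270 → step 13: x=0.034, v=0.100, θ₁=-0.001, ω₁=-0.082, θ₂=0.004, ω₂=-0.053
apply F[13]=-0.284 → step 14: x=0.036, v=0.094, θ₁=-0.003, ω₁=-0.070, θ₂=0.003, ω₂=-0.050
apply F[14]=-0.294 → step 15: x=0.038, v=0.089, θ₁=-0.004, ω₁=-0.059, θ₂=0.002, ω₂=-0.047
apply F[15]=-0.302 → step 16: x=0.040, v=0.084, θ₁=-0.005, ω₁=-0.049, θ₂=0.002, ω₂=-0.044
apply F[16]=-0.305 → step 17: x=0.041, v=0.078, θ₁=-0.006, ω₁=-0.041, θ₂=0.001, ω₂=-0.041
apply F[17]=-0.308 → step 18: x=0.043, v=0.073, θ₁=-0.007, ω₁=-0.034, θ₂=-0.000, ω₂=-0.038
apply F[18]=-0.307 → step 19: x=0.044, v=0.069, θ₁=-0.008, ω₁=-0.027, θ₂=-0.001, ω₂=-0.035
apply F[19]=-0.305 → step 20: x=0.046, v=0.064, θ₁=-0.008, ω₁=-0.022, θ₂=-0.001, ω₂=-0.032
apply F[20]=-0.302 → step 21: x=0.047, v=0.060, θ₁=-0.008, ω₁=-0.017, θ₂=-0.002, ω₂=-0.029
apply F[21]=-0.299 → step 22: x=0.048, v=0.056, θ₁=-0.009, ω₁=-0.012, θ₂=-0.003, ω₂=-0.026
apply F[22]=-0.293 → step 23: x=0.049, v=0.052, θ₁=-0.009, ω₁=-0.009, θ₂=-0.003, ω₂=-0.024
apply F[23]=-0.287 → step 24: x=0.050, v=0.048, θ₁=-0.009, ω₁=-0.006, θ₂=-0.004, ω₂=-0.021
apply F[24]=-0.280 → step 25: x=0.051, v=0.044, θ₁=-0.009, ω₁=-0.003, θ₂=-0.004, ω₂=-0.019
apply F[25]=-0.275 → step 26: x=0.052, v=0.041, θ₁=-0.009, ω₁=-0.000, θ₂=-0.004, ω₂=-0.016
apply F[26]=-0.266 → step 27: x=0.053, v=0.038, θ₁=-0.009, ω₁=0.002, θ₂=-0.005, ω₂=-0.014
apply F[27]=-0.259 → step 28: x=0.053, v=0.035, θ₁=-0.009, ω₁=0.003, θ₂=-0.005, ω₂=-0.012
apply F[28]=-0.252 → step 29: x=0.054, v=0.032, θ₁=-0.009, ω₁=0.005, θ₂=-0.005, ω₂=-0.010
apply F[29]=-0.244 → step 30: x=0.055, v=0.029, θ₁=-0.009, ω₁=0.006, θ₂=-0.005, ω₂=-0.009
apply F[30]=-0.236 → step 31: x=0.055, v=0.026, θ₁=-0.009, ω₁=0.007, θ₂=-0.005, ω₂=-0.007
Max |angle| over trajectory = 0.055 rad = 3.2°.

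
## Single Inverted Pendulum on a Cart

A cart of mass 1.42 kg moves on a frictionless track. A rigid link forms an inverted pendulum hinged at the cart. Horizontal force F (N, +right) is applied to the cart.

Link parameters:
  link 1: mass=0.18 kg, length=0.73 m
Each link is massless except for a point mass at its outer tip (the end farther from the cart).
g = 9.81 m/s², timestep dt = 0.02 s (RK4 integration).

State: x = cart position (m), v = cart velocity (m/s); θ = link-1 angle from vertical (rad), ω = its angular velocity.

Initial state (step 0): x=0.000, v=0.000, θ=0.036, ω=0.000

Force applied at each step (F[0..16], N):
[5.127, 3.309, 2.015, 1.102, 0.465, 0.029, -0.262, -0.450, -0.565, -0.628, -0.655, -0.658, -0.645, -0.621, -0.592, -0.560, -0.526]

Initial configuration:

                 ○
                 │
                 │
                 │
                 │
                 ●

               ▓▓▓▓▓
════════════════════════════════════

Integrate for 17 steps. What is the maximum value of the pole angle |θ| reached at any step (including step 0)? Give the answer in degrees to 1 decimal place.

apply F[0]=+5.127 → step 1: x=0.001, v=0.071, θ=0.035, ω=-0.088
apply F[1]=+3.309 → step 2: x=0.003, v=0.117, θ=0.033, ω=-0.142
apply F[2]=+2.015 → step 3: x=0.005, v=0.145, θ=0.030, ω=-0.171
apply F[3]=+1.102 → step 4: x=0.008, v=0.159, θ=0.026, ω=-0.184
apply F[4]=+0.465 → step 5: x=0.012, v=0.165, θ=0.022, ω=-0.185
apply F[5]=+0.029 → step 6: x=0.015, v=0.165, θ=0.019, ω=-0.180
apply F[6]=-0.262 → step 7: x=0.018, v=0.161, θ=0.015, ω=-0.169
apply F[7]=-0.450 → step 8: x=0.021, v=0.155, θ=0.012, ω=-0.157
apply F[8]=-0.565 → step 9: x=0.024, v=0.146, θ=0.009, ω=-0.142
apply F[9]=-0.628 → step 10: x=0.027, v=0.137, θ=0.006, ω=-0.128
apply F[10]=-0.655 → step 11: x=0.030, v=0.128, θ=0.004, ω=-0.114
apply F[11]=-0.658 → step 12: x=0.032, v=0.119, θ=0.002, ω=-0.100
apply F[12]=-0.645 → step 13: x=0.034, v=0.109, θ=-0.000, ω=-0.088
apply F[13]=-0.621 → step 14: x=0.037, v=0.101, θ=-0.002, ω=-0.076
apply F[14]=-0.592 → step 15: x=0.039, v=0.092, θ=-0.003, ω=-0.065
apply F[15]=-0.560 → step 16: x=0.040, v=0.085, θ=-0.004, ω=-0.055
apply F[16]=-0.526 → step 17: x=0.042, v=0.077, θ=-0.005, ω=-0.047
Max |angle| over trajectory = 0.036 rad = 2.1°.

Answer: 2.1°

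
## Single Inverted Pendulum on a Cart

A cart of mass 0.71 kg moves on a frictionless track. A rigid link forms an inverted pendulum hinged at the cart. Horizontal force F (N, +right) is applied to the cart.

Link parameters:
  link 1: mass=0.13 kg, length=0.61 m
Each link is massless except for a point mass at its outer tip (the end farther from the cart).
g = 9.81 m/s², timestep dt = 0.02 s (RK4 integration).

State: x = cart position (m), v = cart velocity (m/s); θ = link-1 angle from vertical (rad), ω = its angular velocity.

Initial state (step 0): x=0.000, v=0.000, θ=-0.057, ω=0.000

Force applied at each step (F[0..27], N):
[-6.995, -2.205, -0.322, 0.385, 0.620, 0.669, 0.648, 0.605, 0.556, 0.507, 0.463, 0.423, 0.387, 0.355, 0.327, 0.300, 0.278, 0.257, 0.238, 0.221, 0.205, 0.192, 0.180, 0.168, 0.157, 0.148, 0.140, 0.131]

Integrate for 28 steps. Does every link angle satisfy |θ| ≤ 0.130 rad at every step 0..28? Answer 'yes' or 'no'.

apply F[0]=-6.995 → step 1: x=-0.002, v=-0.195, θ=-0.054, ω=0.301
apply F[1]=-2.205 → step 2: x=-0.006, v=-0.255, θ=-0.047, ω=0.383
apply F[2]=-0.322 → step 3: x=-0.012, v=-0.263, θ=-0.040, ω=0.382
apply F[3]=+0.385 → step 4: x=-0.017, v=-0.251, θ=-0.032, ω=0.350
apply F[4]=+0.620 → step 5: x=-0.022, v=-0.232, θ=-0.026, ω=0.311
apply F[5]=+0.669 → step 6: x=-0.026, v=-0.212, θ=-0.020, ω=0.271
apply F[6]=+0.648 → step 7: x=-0.030, v=-0.194, θ=-0.015, ω=0.235
apply F[7]=+0.605 → step 8: x=-0.034, v=-0.176, θ=-0.010, ω=0.202
apply F[8]=+0.556 → step 9: x=-0.037, v=-0.160, θ=-0.007, ω=0.173
apply F[9]=+0.507 → step 10: x=-0.040, v=-0.146, θ=-0.003, ω=0.148
apply F[10]=+0.463 → step 11: x=-0.043, v=-0.133, θ=-0.001, ω=0.126
apply F[11]=+0.423 → step 12: x=-0.046, v=-0.121, θ=0.002, ω=0.107
apply F[12]=+0.387 → step 13: x=-0.048, v=-0.110, θ=0.004, ω=0.090
apply F[13]=+0.355 → step 14: x=-0.050, v=-0.100, θ=0.005, ω=0.075
apply F[14]=+0.327 → step 15: x=-0.052, v=-0.091, θ=0.007, ω=0.062
apply F[15]=+0.300 → step 16: x=-0.054, v=-0.083, θ=0.008, ω=0.051
apply F[16]=+0.278 → step 17: x=-0.055, v=-0.075, θ=0.009, ω=0.042
apply F[17]=+0.257 → step 18: x=-0.057, v=-0.068, θ=0.010, ω=0.033
apply F[18]=+0.238 → step 19: x=-0.058, v=-0.062, θ=0.010, ω=0.026
apply F[19]=+0.221 → step 20: x=-0.059, v=-0.056, θ=0.011, ω=0.020
apply F[20]=+0.205 → step 21: x=-0.060, v=-0.051, θ=0.011, ω=0.014
apply F[21]=+0.192 → step 22: x=-0.061, v=-0.046, θ=0.011, ω=0.010
apply F[22]=+0.180 → step 23: x=-0.062, v=-0.041, θ=0.011, ω=0.006
apply F[23]=+0.168 → step 24: x=-0.063, v=-0.037, θ=0.011, ω=0.002
apply F[24]=+0.157 → step 25: x=-0.063, v=-0.033, θ=0.011, ω=-0.001
apply F[25]=+0.148 → step 26: x=-0.064, v=-0.029, θ=0.011, ω=-0.003
apply F[26]=+0.140 → step 27: x=-0.065, v=-0.026, θ=0.011, ω=-0.005
apply F[27]=+0.131 → step 28: x=-0.065, v=-0.022, θ=0.011, ω=-0.007
Max |angle| over trajectory = 0.057 rad; bound = 0.130 → within bound.

Answer: yes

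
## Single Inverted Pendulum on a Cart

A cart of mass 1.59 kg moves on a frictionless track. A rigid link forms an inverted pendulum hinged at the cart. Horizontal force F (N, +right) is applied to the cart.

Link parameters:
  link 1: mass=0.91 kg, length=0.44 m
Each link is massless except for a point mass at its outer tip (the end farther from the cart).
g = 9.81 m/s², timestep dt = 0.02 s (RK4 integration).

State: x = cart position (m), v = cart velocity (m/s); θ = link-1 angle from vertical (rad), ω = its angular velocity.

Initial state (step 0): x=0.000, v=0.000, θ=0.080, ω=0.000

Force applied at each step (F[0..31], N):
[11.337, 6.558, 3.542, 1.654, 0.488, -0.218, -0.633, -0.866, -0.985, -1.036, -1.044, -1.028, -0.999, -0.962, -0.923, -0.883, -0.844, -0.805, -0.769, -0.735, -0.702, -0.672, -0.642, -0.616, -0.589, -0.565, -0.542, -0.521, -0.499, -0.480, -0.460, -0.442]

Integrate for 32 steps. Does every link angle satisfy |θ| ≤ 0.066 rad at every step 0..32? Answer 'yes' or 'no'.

Answer: no

Derivation:
apply F[0]=+11.337 → step 1: x=0.001, v=0.133, θ=0.077, ω=-0.267
apply F[1]=+6.558 → step 2: x=0.005, v=0.207, θ=0.071, ω=-0.401
apply F[2]=+3.542 → step 3: x=0.009, v=0.244, θ=0.062, ω=-0.456
apply F[3]=+1.654 → step 4: x=0.014, v=0.259, θ=0.053, ω=-0.463
apply F[4]=+0.488 → step 5: x=0.019, v=0.260, θ=0.044, ω=-0.443
apply F[5]=-0.218 → step 6: x=0.025, v=0.252, θ=0.035, ω=-0.409
apply F[6]=-0.633 → step 7: x=0.030, v=0.241, θ=0.028, ω=-0.369
apply F[7]=-0.866 → step 8: x=0.034, v=0.227, θ=0.021, ω=-0.328
apply F[8]=-0.985 → step 9: x=0.039, v=0.213, θ=0.014, ω=-0.287
apply F[9]=-1.036 → step 10: x=0.043, v=0.199, θ=0.009, ω=-0.249
apply F[10]=-1.044 → step 11: x=0.047, v=0.185, θ=0.004, ω=-0.215
apply F[11]=-1.028 → step 12: x=0.050, v=0.172, θ=0.001, ω=-0.184
apply F[12]=-0.999 → step 13: x=0.053, v=0.159, θ=-0.003, ω=-0.156
apply F[13]=-0.962 → step 14: x=0.056, v=0.148, θ=-0.006, ω=-0.132
apply F[14]=-0.923 → step 15: x=0.059, v=0.137, θ=-0.008, ω=-0.110
apply F[15]=-0.883 → step 16: x=0.062, v=0.127, θ=-0.010, ω=-0.091
apply F[16]=-0.844 → step 17: x=0.064, v=0.117, θ=-0.012, ω=-0.075
apply F[17]=-0.805 → step 18: x=0.067, v=0.109, θ=-0.013, ω=-0.061
apply F[18]=-0.769 → step 19: x=0.069, v=0.100, θ=-0.014, ω=-0.048
apply F[19]=-0.735 → step 20: x=0.071, v=0.093, θ=-0.015, ω=-0.038
apply F[20]=-0.702 → step 21: x=0.072, v=0.086, θ=-0.016, ω=-0.029
apply F[21]=-0.672 → step 22: x=0.074, v=0.079, θ=-0.016, ω=-0.021
apply F[22]=-0.642 → step 23: x=0.076, v=0.073, θ=-0.017, ω=-0.014
apply F[23]=-0.616 → step 24: x=0.077, v=0.067, θ=-0.017, ω=-0.008
apply F[24]=-0.589 → step 25: x=0.078, v=0.061, θ=-0.017, ω=-0.003
apply F[25]=-0.565 → step 26: x=0.079, v=0.056, θ=-0.017, ω=0.001
apply F[26]=-0.542 → step 27: x=0.081, v=0.051, θ=-0.017, ω=0.005
apply F[27]=-0.521 → step 28: x=0.082, v=0.047, θ=-0.017, ω=0.008
apply F[28]=-0.499 → step 29: x=0.082, v=0.042, θ=-0.017, ω=0.011
apply F[29]=-0.480 → step 30: x=0.083, v=0.038, θ=-0.016, ω=0.013
apply F[30]=-0.460 → step 31: x=0.084, v=0.034, θ=-0.016, ω=0.014
apply F[31]=-0.442 → step 32: x=0.085, v=0.030, θ=-0.016, ω=0.016
Max |angle| over trajectory = 0.080 rad; bound = 0.066 → exceeded.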